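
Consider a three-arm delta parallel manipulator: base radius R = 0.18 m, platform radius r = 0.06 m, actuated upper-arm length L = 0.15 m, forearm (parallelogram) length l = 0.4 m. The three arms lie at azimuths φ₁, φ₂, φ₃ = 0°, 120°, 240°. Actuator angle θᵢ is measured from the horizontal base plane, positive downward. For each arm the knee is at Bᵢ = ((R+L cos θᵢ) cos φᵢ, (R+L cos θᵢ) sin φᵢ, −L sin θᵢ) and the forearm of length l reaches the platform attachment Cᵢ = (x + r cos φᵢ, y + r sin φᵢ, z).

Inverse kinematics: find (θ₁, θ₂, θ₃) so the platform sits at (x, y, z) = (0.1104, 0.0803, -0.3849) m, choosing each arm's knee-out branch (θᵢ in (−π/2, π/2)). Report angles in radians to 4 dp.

rotate P by −φ1: (0.1104, 0.0803, -0.3849)
  e−x'=0.0096;  (l²−L²−(e−x')²−y'²−z²)/2L = -0.0573
  θ1 = atan2(B,A) + arccos(C/0.3850) = 0.1743
arm 2 (φ=120.0°): x'=0.0143, y'=-0.1358
  A=0.1057, B=-0.3849, C=(l²−L²−A²−y'²−z²)/(2L)=-0.1341
  θ2 = atan2(B,A) + arccos(C/0.3991) = 0.6107
rotate P by −φ3: (-0.1247, 0.0555, -0.3849)
  A cos θ + B sin θ = C:  0.2447·cos θ + -0.3849·sin θ = -0.2454
  √(A²+B²)=0.4561;  θ3 = -1.0044+2.1389 ≈ 1.1345

θ₁ = 0.1743, θ₂ = 0.6107, θ₃ = 1.1345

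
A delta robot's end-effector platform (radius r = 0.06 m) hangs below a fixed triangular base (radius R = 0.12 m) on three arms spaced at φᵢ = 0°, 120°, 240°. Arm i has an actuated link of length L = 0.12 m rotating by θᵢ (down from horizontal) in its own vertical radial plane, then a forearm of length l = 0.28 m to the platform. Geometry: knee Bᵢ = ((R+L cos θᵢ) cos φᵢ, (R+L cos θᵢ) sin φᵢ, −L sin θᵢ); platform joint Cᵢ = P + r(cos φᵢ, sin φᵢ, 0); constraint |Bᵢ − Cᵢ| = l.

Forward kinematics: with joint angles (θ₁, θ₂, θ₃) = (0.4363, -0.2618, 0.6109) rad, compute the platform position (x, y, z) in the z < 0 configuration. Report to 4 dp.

(-0.0265, 0.0833, -0.2333)

φ1=0.0°: virtual centre (0.1688, 0.0000, -0.0507), radius l
φ2=120.0°: virtual centre (-0.0880, 0.1523, 0.0311), radius l
φ3=240.0°: virtual centre (-0.0791, -0.1371, -0.0688), radius l
eliminate P² terms by subtracting sphere 1 from 2 and 3
linear system: -0.5134x+0.3047y = 0.0009−0.1635z; -0.4958x+-0.2742y = -0.0013−-0.0362z
det = 0.2918;  x = 0.0005+0.1158z,  y = 0.0037+-0.3416z
sphere 1 gives Az²+Bz+C=0 with A=1.1301, B=0.0599, C=-0.0475;  B²−4AC=0.2183;  roots -0.2333, 0.1802;  negative root z = -0.2333
x = -0.0265, y = 0.0833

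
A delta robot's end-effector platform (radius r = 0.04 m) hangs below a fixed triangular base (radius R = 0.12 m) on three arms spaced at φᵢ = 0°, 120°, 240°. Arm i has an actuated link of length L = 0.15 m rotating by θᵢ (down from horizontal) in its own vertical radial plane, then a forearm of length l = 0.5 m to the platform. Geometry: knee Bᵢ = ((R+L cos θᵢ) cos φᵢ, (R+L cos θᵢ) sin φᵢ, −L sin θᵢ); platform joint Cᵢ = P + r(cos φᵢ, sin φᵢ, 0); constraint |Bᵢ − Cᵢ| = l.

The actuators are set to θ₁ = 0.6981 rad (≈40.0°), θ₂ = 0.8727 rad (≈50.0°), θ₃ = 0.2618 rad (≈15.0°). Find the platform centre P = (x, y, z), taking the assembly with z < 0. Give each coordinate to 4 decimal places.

(-0.0276, -0.1245, -0.5265)

centre 1 = (0.1949·cos0.0°, 0.1949·sin0.0°, -0.0964) = (0.1949, 0.0000, -0.0964)
centre 2 = (0.1764·cos120.0°, 0.1764·sin120.0°, -0.1149) = (-0.0882, 0.1528, -0.1149)
arm 3 at φ=240.0°: e+L cos θ3 = 0.2249;  centre 3 = (-0.1124, -0.1948, -0.0388)
|centre ₂|²−|centre ₁|² = -0.0030;  |centre ₃|²−|centre ₁|² = 0.0048
plane₁₂: -0.5662x+0.3056y+-0.0370z = -0.0030
det = 0.4084;  x = -0.0008+0.0509z,  y = -0.0111+0.2154z
sphere 1 gives Az²+Bz+C=0 with A=1.0490, B=0.1681, C=-0.2023;  B²−4AC=0.8771;  roots -0.5265, 0.3663;  negative root z = -0.5265
x = -0.0276, y = -0.1245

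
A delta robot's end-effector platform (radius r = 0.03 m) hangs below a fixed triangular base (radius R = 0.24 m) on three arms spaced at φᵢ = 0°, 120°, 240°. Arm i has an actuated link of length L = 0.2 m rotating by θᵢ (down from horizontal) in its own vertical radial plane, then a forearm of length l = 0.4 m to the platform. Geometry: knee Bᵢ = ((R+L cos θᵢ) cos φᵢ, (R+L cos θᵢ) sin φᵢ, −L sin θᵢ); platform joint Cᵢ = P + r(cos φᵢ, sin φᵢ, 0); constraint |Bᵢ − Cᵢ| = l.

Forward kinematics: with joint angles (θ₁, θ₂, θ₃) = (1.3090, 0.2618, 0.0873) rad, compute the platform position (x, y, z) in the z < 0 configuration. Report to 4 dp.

(-0.1376, -0.0116, -0.2123)

arm 1 at φ=0.0°: ρ1 = 0.2618;  centre 1 = (0.2618, 0.0000, -0.1932)
arm 2 at φ=120.0°: ρ2 = 0.4032;  centre 2 = (-0.2016, 0.3492, -0.0518)
centre 3 = (0.4092·cos240.0°, 0.4092·sin240.0°, -0.0174) = (-0.2046, -0.3544, -0.0174)
eliminate P² terms by subtracting sphere 1 from 2 and 3
plane₁₂: -0.9267x+0.6983y+0.2828z = 0.0594
det = 1.3083;  x = -0.0652+0.3409z,  y = -0.0015+0.0473z
sphere 1 gives Az²+Bz+C=0 with A=1.1184, B=0.1633, C=-0.0157;  B²−4AC=0.0971;  roots -0.2123, 0.0663;  negative root z = -0.2123
x = -0.1376, y = -0.0116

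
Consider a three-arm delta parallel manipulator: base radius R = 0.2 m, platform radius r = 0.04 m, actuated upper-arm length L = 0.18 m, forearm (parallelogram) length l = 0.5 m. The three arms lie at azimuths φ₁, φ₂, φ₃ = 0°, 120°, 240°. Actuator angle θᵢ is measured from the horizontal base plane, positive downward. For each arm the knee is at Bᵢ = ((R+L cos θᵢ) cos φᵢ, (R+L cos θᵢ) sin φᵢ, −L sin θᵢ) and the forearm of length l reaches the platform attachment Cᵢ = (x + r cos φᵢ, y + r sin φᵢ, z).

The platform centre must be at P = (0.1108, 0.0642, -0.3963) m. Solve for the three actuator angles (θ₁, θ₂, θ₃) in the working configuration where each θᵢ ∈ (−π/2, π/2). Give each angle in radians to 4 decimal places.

φ1=0.0° → target in arm frame (0.1108, 0.0642)
  A cos θ + B sin θ = C:  0.0492·cos θ + -0.3963·sin θ = 0.1500
  √(A²+B²)=0.3993;  θ1 = -1.4473+1.1857 ≈ -0.2616
rotate P by −φ2: (0.0002, -0.1281, -0.3963)
  A cos θ + B sin θ = C:  0.1598·cos θ + -0.3963·sin θ = 0.0517
  θ2 = atan2(B,A) + arccos(C/0.4273) = 0.2620
rotate P by −φ3: (-0.1110, 0.0639, -0.3963)
  A cos θ + B sin θ = C:  0.2710·cos θ + -0.3963·sin θ = -0.0471
  θ3 = atan2(B,A) + arccos(C/0.4801) = 0.6981

θ₁ = -0.2616, θ₂ = 0.2620, θ₃ = 0.6981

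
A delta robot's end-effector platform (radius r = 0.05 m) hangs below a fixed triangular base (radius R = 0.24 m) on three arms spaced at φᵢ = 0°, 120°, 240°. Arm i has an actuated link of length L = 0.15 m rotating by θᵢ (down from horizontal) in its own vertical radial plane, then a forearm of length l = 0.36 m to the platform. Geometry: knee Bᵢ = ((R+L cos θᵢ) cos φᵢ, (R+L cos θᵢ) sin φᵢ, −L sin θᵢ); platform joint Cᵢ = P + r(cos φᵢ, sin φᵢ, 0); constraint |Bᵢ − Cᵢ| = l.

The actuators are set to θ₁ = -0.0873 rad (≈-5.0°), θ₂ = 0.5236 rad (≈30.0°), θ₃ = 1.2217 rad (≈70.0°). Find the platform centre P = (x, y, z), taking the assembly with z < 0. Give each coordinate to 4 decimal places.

arm 1 at φ=0.0°: ρ1 = 0.3394;  O1 = (0.3394, 0.0000, 0.0131)
arm 2 at φ=120.0°: ρ2 = 0.3199;  O2 = (-0.1600, 0.2770, -0.0750)
O3 = (0.2413·cos240.0°, 0.2413·sin240.0°, -0.1410) = (-0.1207, -0.2090, -0.1410)
subtract pairs → two planes through P
linear system: -0.9988x+0.5541y = -0.0074−-0.1762z; -0.9202x+-0.4180y = -0.0373−-0.3081z
det = 0.9273;  x = 0.0256+-0.2635z,  y = 0.0328+-0.1570z
sphere 1 gives Az²+Bz+C=0 with A=1.0941, B=0.1289, C=-0.0299;  B²−4AC=0.1474;  roots -0.2344, 0.1165;  negative root z = -0.2344
x = 0.0874, y = 0.0696

(0.0874, 0.0696, -0.2344)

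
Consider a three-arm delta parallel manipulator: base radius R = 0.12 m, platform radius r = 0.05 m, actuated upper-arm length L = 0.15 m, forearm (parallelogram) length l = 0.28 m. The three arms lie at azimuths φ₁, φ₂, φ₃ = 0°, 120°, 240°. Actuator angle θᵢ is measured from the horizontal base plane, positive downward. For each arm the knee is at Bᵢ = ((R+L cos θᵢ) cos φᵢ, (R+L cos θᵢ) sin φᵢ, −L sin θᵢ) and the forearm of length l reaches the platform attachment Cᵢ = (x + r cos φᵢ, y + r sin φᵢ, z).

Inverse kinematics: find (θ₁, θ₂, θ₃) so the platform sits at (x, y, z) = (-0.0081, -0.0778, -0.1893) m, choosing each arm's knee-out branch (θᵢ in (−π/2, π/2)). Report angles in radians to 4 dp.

rotate P by −φ1: (-0.0081, -0.0778, -0.1893)
  A cos θ + B sin θ = C:  0.0781·cos θ + -0.1893·sin θ = 0.0264
  √(A²+B²)=0.2048;  θ1 = -1.1795+1.4416 ≈ 0.2621
φ2=120.0° → target in arm frame (-0.0633, 0.0459)
  A=0.1333, B=-0.1893, C=(l²−L²−A²−y'²−z²)/(2L)=0.0006
  √(A²+B²)=0.2315;  θ2 = -0.9572+1.5682 ≈ 0.6110
φ3=240.0° → target in arm frame (0.0714, 0.0319)
  A=-0.0014, B=-0.1893, C=(l²−L²−A²−y'²−z²)/(2L)=0.0635
  θ3 = atan2(B,A) + arccos(C/0.1893) = -0.3495

θ₁ = 0.2621, θ₂ = 0.6110, θ₃ = -0.3495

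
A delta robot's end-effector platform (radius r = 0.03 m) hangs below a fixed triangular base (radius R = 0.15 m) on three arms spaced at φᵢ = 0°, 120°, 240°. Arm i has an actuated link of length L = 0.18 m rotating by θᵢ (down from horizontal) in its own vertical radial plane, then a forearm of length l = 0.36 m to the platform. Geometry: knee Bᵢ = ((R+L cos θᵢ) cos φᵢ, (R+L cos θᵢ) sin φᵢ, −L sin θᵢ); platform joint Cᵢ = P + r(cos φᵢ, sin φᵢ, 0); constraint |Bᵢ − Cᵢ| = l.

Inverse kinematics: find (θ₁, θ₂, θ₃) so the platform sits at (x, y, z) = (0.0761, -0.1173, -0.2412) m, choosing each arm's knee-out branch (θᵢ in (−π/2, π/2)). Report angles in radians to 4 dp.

θ₁ = -0.0876, θ₂ = 1.0470, θ₃ = 0.0001

φ1=0.0° → target in arm frame (0.0761, -0.1173)
  e−x'=0.0439;  (l²−L²−(e−x')²−y'²−z²)/2L = 0.0648
  √(A²+B²)=0.2452;  θ1 = -1.3908+1.3032 ≈ -0.0876
arm 2 (φ=120.0°): x'=-0.1396, y'=-0.0073
  e−x'=0.2596;  (l²−L²−(e−x')²−y'²−z²)/2L = -0.0790
  √(A²+B²)=0.3544;  θ2 = -0.7486+1.7956 ≈ 1.0470
arm 3 (φ=240.0°): x'=0.0635, y'=0.1246
  e−x'=0.0565;  (l²−L²−(e−x')²−y'²−z²)/2L = 0.0564
  γ=atan2(-0.2412,0.0565)=-1.3408;  ψ=arccos(0.2279)=1.3409;  θ3=γ+ψ≈0.0001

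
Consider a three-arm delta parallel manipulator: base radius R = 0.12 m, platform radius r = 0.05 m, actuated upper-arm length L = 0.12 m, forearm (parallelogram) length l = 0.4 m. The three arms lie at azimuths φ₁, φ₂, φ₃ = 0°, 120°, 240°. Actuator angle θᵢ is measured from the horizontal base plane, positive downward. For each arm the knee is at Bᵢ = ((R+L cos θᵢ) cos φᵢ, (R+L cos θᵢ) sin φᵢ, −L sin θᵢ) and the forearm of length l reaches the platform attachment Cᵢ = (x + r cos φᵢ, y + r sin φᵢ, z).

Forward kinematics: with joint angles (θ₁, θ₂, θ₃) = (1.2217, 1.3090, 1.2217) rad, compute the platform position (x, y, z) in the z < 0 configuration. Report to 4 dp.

φ1=0.0°: virtual centre (0.1110, 0.0000, -0.1128), radius l
arm 2 at φ=120.0°: (R−r)+L cos θ2 = 0.1011;  S2 = (-0.0505, 0.0875, -0.1159)
S3 = (0.1110·cos240.0°, 0.1110·sin240.0°, -0.1128) = (-0.0555, -0.0962, -0.1128)
subtract pairs → two planes through P
[-0.3231 0.1750 -0.0063]·P = -0.0014;  [-0.3331 -0.1923 0.0000]·P = 0.0000
Cramer: x(z) = 0.0022-0.0101z;  y(z) = -0.0039+0.0174z
into |P−S₁|² = l²: 1.0004z² + 0.2276z + -0.1354 = 0;  Δ = 0.5937;  z = -0.4989 or 0.2714 → z<0 root = -0.4989
x = 0.0072, y = -0.0126

(0.0072, -0.0126, -0.4989)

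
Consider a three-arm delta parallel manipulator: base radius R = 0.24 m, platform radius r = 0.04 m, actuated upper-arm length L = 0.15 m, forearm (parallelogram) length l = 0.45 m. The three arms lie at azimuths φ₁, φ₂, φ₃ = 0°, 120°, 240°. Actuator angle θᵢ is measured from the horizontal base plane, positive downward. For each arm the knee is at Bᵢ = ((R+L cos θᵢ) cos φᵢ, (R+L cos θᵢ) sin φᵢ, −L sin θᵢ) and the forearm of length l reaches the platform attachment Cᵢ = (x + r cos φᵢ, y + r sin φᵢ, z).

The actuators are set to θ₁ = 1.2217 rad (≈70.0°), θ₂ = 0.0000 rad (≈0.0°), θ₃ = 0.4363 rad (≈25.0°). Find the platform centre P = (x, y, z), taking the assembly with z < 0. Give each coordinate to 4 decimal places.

O1 = (0.2513·cos0.0°, 0.2513·sin0.0°, -0.1410) = (0.2513, 0.0000, -0.1410)
φ2=120.0°: virtual centre (-0.1750, 0.3031, 0.0000), radius l
arm 3 at φ=240.0°: e+L cos θ3 = 0.3359;  O3 = (-0.1680, -0.2909, -0.0634)
subtract pairs → two planes through P
plane₁₂: -0.8526x+0.6062y+0.2819z = 0.0395
Cramer: x(z) = -0.0433+0.2569z;  y(z) = 0.0042-0.1037z
into |P−O₁|² = l²: 1.0768z² + 0.1296z + -0.0958 = 0;  Δ = 0.4295;  z = -0.3645 or 0.2441 → z<0 root = -0.3645
x = -0.1370, y = 0.0420

(-0.1370, 0.0420, -0.3645)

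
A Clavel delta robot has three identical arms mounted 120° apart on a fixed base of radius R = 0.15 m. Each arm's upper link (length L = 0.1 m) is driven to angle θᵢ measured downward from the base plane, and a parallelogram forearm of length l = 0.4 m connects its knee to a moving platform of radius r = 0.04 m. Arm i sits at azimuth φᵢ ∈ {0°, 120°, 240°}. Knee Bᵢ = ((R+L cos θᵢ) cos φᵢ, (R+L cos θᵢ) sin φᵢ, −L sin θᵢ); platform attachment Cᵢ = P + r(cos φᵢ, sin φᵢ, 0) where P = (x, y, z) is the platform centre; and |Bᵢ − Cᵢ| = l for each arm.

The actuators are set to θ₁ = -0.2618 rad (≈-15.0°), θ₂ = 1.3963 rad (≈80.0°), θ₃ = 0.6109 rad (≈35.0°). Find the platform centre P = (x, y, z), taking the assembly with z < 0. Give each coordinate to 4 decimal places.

(0.1576, -0.0975, -0.3590)

centre 1 = (0.2066·cos0.0°, 0.2066·sin0.0°, 0.0259) = (0.2066, 0.0000, 0.0259)
arm 2 at φ=120.0°: ρ2 = 0.1274;  centre 2 = (-0.0637, 0.1103, -0.0985)
arm 3 at φ=240.0°: ρ3 = 0.1919;  centre 3 = (-0.0960, -0.1662, -0.0574)
eliminate P² terms by subtracting sphere 1 from 2 and 3
[-0.5405 0.2206 -0.2487]·P = -0.0174;  [-0.6051 -0.3324 -0.1665]·P = -0.0032
det = 0.3132;  x = 0.0208+-0.3813z,  y = -0.0281+0.1932z
sphere 1 gives Az²+Bz+C=0 with A=1.1827, B=0.0791, C=-0.1240;  B²−4AC=0.5929;  roots -0.3590, 0.2921;  negative root z = -0.3590
x = 0.1576, y = -0.0975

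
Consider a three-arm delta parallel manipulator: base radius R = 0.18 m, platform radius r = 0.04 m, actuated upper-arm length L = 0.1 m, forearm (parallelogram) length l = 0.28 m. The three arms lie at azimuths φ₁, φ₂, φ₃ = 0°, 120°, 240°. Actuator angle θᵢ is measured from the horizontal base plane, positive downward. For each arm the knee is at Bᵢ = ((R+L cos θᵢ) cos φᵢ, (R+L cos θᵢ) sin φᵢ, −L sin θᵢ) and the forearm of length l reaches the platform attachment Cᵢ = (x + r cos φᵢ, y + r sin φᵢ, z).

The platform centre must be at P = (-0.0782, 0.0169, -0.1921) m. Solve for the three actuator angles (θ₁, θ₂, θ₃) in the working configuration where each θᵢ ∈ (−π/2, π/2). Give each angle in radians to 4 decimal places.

θ₁ = 1.1349, θ₂ = -0.0875, θ₃ = 0.2625

arm 1 (φ=0.0°): x'=-0.0782, y'=0.0169
  e−x'=0.2182;  (l²−L²−(e−x')²−y'²−z²)/2L = -0.0820
  √(A²+B²)=0.2907;  θ1 = -0.7219+1.8567 ≈ 1.1349
rotate P by −φ2: (0.0537, 0.0593, -0.1921)
  e−x'=0.0863;  (l²−L²−(e−x')²−y'²−z²)/2L = 0.1027
  √(A²+B²)=0.2106;  θ2 = -1.1487+1.0613 ≈ -0.0875
rotate P by −φ3: (0.0245, -0.0762, -0.1921)
  A cos θ + B sin θ = C:  0.1155·cos θ + -0.1921·sin θ = 0.0617
  γ=atan2(-0.1921,0.1155)=-1.0293;  ψ=arccos(0.2754)=1.2918;  θ3=γ+ψ≈0.2625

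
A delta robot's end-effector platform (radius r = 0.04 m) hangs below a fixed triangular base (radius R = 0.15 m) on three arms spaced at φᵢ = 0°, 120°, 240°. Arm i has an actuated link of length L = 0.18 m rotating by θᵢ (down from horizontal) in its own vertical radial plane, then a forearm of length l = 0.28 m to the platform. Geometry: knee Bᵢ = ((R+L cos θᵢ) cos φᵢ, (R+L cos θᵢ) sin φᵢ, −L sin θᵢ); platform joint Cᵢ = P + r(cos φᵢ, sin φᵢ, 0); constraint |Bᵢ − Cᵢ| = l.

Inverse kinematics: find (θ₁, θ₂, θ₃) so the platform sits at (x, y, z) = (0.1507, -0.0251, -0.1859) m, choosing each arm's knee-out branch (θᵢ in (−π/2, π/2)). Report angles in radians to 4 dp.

rotate P by −φ1: (0.1507, -0.0251, -0.1859)
  A=-0.0407, B=-0.1859, C=(l²−L²−A²−y'²−z²)/(2L)=0.0254
  θ1 = atan2(B,A) + arccos(C/0.1903) = -0.3496
arm 2 (φ=120.0°): x'=-0.0971, y'=-0.1180
  A cos θ + B sin θ = C:  0.2071·cos θ + -0.1859·sin θ = -0.1260
  γ=atan2(-0.1859,0.2071)=-0.7315;  ψ=arccos(-0.4528)=2.0406;  θ2=γ+ψ≈1.3091
φ3=240.0° → target in arm frame (-0.0536, 0.1431)
  A=0.1636, B=-0.1859, C=(l²−L²−A²−y'²−z²)/(2L)=-0.0994
  γ=atan2(-0.1859,0.1636)=-0.8491;  ψ=arccos(-0.4015)=1.9839;  θ3=γ+ψ≈1.1349

θ₁ = -0.3496, θ₂ = 1.3091, θ₃ = 1.1349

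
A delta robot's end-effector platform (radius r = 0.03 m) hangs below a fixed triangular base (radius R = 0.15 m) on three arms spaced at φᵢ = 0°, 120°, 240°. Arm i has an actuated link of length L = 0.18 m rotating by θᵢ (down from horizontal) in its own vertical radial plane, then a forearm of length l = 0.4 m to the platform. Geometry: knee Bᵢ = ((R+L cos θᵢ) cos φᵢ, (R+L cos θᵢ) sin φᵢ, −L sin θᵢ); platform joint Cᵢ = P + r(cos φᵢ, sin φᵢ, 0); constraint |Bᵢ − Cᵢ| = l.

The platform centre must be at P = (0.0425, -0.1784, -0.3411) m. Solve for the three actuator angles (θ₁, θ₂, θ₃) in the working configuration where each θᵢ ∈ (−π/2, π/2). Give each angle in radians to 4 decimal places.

φ1=0.0° → target in arm frame (0.0425, -0.1784)
  A cos θ + B sin θ = C:  0.0775·cos θ + -0.3411·sin θ = -0.0738
  √(A²+B²)=0.3498;  θ1 = -1.3474+1.7835 ≈ 0.4361
φ2=120.0° → target in arm frame (-0.1757, 0.0524)
  A cos θ + B sin θ = C:  0.2957·cos θ + -0.3411·sin θ = -0.2193
  θ2 = atan2(B,A) + arccos(C/0.4515) = 1.2216
arm 3 (φ=240.0°): x'=0.1332, y'=0.1260
  e−x'=-0.0132;  (l²−L²−(e−x')²−y'²−z²)/2L = -0.0133
  θ3 = atan2(B,A) + arccos(C/0.3414) = 0.0003

θ₁ = 0.4361, θ₂ = 1.2216, θ₃ = 0.0003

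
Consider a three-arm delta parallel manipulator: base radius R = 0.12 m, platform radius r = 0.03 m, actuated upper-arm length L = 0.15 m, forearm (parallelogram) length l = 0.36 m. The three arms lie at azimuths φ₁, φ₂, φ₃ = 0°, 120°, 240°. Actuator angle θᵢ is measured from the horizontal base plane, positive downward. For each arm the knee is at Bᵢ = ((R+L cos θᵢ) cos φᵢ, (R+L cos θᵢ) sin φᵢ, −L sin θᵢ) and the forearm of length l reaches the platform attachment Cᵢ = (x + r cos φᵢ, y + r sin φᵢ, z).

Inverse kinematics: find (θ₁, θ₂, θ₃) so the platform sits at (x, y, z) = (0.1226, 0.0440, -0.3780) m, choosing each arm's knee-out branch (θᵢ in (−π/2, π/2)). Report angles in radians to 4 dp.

rotate P by −φ1: (0.1226, 0.0440, -0.3780)
  e−x'=-0.0326;  (l²−L²−(e−x')²−y'²−z²)/2L = -0.1293
  θ1 = atan2(B,A) + arccos(C/0.3794) = 0.2617
rotate P by −φ2: (-0.0232, -0.1282, -0.3780)
  e−x'=0.1132;  (l²−L²−(e−x')²−y'²−z²)/2L = -0.2168
  γ=atan2(-0.3780,0.1132)=-1.2798;  ψ=arccos(-0.5493)=2.1523;  θ2=γ+ψ≈0.8725
φ3=240.0° → target in arm frame (-0.0994, 0.0842)
  A=0.1894, B=-0.3780, C=(l²−L²−A²−y'²−z²)/(2L)=-0.2625
  √(A²+B²)=0.4228;  θ3 = -1.1063+2.2406 ≈ 1.1343

θ₁ = 0.2617, θ₂ = 0.8725, θ₃ = 1.1343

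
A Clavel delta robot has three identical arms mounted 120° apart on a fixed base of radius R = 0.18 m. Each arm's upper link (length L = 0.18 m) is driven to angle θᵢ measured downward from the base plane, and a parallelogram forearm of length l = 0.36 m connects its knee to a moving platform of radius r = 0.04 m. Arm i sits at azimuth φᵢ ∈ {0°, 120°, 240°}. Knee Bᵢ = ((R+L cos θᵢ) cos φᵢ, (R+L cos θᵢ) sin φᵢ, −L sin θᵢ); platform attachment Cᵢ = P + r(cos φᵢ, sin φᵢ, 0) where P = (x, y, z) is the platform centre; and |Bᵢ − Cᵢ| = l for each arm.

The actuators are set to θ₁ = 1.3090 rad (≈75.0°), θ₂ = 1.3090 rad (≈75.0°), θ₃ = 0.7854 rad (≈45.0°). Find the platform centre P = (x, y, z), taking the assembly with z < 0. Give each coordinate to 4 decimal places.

(-0.0441, -0.0763, -0.4395)

centre 1 = (0.1866·cos0.0°, 0.1866·sin0.0°, -0.1739) = (0.1866, 0.0000, -0.1739)
centre 2 = (0.1866·cos120.0°, 0.1866·sin120.0°, -0.1739) = (-0.0933, 0.1616, -0.1739)
φ3=240.0°: virtual centre (-0.1336, -0.2315, -0.1273), radius l
subtract pairs → two planes through P
plane₁₂: -0.5598x+0.3232y+0.0000z = 0.0000
det = 0.4661;  x = -0.0157+0.0646z,  y = -0.0271+0.1119z
into |P−centre ₁|² = l²: 1.0167z² + 0.3155z + -0.0577 = 0;  Δ = 0.3343;  z = -0.4395 or 0.1292 → z<0 root = -0.4395
x = -0.0441, y = -0.0763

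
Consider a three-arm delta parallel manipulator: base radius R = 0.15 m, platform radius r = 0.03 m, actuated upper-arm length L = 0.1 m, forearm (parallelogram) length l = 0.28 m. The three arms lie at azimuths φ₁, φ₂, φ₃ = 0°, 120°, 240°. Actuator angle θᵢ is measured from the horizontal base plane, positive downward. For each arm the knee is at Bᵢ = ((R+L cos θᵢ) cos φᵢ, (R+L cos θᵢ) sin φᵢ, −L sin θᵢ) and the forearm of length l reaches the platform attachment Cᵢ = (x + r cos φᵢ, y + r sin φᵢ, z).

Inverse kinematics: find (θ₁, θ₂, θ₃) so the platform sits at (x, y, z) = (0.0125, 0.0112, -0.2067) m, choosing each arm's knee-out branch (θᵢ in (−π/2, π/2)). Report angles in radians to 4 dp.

φ1=0.0° → target in arm frame (0.0125, 0.0112)
  e−x'=0.1075;  (l²−L²−(e−x')²−y'²−z²)/2L = 0.0700
  θ1 = atan2(B,A) + arccos(C/0.2330) = 0.1746
arm 2 (φ=120.0°): x'=0.0034, y'=-0.0164
  A=0.1166, B=-0.2067, C=(l²−L²−A²−y'²−z²)/(2L)=0.0591
  √(A²+B²)=0.2373;  θ2 = -1.0574+1.3191 ≈ 0.2617
arm 3 (φ=240.0°): x'=-0.0159, y'=0.0052
  A=0.1359, B=-0.2067, C=(l²−L²−A²−y'²−z²)/(2L)=0.0358
  √(A²+B²)=0.2474;  θ3 = -0.9890+1.4255 ≈ 0.4365

θ₁ = 0.1746, θ₂ = 0.2617, θ₃ = 0.4365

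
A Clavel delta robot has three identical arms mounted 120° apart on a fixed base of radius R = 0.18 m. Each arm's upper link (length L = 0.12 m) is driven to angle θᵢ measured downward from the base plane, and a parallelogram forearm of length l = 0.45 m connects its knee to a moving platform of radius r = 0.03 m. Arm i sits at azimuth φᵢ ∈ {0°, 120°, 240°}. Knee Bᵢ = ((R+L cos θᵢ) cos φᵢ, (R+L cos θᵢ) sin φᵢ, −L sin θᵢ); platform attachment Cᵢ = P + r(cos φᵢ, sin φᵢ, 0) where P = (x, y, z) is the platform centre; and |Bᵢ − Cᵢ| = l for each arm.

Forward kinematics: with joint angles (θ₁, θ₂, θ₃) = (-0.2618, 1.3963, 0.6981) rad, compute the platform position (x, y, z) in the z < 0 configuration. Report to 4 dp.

φ1=0.0°: virtual centre (0.2659, 0.0000, 0.0311), radius l
φ2=120.0°: virtual centre (-0.0854, 0.1479, -0.1182), radius l
φ3=240.0°: virtual centre (-0.1210, -0.2095, -0.0771), radius l
subtract pairs → two planes through P
plane₁₂: -0.7027x+0.2959y+-0.2985z = -0.0285
det = 0.5234;  x = 0.0269+-0.3613z,  y = -0.0325+0.1508z
into |P−O₁|² = l²: 1.1533z² + 0.1008z + -0.1434 = 0;  Δ = 0.6715;  z = -0.3990 or 0.3116 → z<0 root = -0.3990
x = 0.1710, y = -0.0927

(0.1710, -0.0927, -0.3990)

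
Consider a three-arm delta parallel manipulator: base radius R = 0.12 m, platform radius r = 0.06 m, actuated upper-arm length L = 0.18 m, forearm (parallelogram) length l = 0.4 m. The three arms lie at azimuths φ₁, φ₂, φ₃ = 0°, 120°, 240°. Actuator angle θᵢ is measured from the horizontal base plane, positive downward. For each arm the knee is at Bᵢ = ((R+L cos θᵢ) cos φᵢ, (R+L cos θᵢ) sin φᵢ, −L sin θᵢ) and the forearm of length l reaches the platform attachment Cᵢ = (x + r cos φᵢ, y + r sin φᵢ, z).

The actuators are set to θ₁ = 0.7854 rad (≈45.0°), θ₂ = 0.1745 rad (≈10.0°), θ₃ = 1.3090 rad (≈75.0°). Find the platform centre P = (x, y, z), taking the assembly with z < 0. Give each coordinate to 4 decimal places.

(0.0130, 0.2248, -0.4085)

O1 = (0.1873·cos0.0°, 0.1873·sin0.0°, -0.1273) = (0.1873, 0.0000, -0.1273)
O2 = (0.2373·cos120.0°, 0.2373·sin120.0°, -0.0313) = (-0.1186, 0.2055, -0.0313)
O3 = (0.1066·cos240.0°, 0.1066·sin240.0°, -0.1739) = (-0.0533, -0.0923, -0.1739)
|O₂|²−|O₁|² = 0.0060;  |O₃|²−|O₁|² = -0.0097
[-0.6118 0.4110 0.1921]·P = 0.0060;  [-0.4811 -0.1846 -0.0932]·P = -0.0097
det = 0.3107;  x = 0.0092+-0.0091z,  y = 0.0284+-0.4809z
into |P−O₁|² = l²: 1.2314z² + 0.2305z + -0.1113 = 0;  Δ = 0.6013;  z = -0.4085 or 0.2213 → z<0 root = -0.4085
x = 0.0130, y = 0.2248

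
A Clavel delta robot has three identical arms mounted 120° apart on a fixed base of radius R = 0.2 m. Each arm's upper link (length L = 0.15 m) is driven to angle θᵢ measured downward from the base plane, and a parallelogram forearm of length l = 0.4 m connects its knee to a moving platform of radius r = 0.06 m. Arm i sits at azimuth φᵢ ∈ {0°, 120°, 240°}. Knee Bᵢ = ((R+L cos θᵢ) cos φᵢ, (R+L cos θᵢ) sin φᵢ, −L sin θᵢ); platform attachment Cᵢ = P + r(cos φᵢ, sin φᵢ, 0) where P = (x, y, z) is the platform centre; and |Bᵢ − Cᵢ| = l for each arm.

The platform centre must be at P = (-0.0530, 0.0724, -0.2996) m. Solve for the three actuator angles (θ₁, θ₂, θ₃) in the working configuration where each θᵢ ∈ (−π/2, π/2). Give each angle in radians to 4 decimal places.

θ₁ = 0.5232, θ₂ = -0.3491, θ₃ = 0.4360

rotate P by −φ1: (-0.0530, 0.0724, -0.2996)
  A=0.1930, B=-0.2996, C=(l²−L²−A²−y'²−z²)/(2L)=0.0175
  √(A²+B²)=0.3564;  θ1 = -0.9985+1.5217 ≈ 0.5232
φ2=120.0° → target in arm frame (0.0892, 0.0097)
  A cos θ + B sin θ = C:  0.0508·cos θ + -0.2996·sin θ = 0.1502
  θ2 = atan2(B,A) + arccos(C/0.3039) = -0.3491
rotate P by −φ3: (-0.0362, -0.0821, -0.2996)
  e−x'=0.1762;  (l²−L²−(e−x')²−y'²−z²)/2L = 0.0332
  γ=atan2(-0.2996,0.1762)=-1.0392;  ψ=arccos(0.0955)=1.4752;  θ3=γ+ψ≈0.4360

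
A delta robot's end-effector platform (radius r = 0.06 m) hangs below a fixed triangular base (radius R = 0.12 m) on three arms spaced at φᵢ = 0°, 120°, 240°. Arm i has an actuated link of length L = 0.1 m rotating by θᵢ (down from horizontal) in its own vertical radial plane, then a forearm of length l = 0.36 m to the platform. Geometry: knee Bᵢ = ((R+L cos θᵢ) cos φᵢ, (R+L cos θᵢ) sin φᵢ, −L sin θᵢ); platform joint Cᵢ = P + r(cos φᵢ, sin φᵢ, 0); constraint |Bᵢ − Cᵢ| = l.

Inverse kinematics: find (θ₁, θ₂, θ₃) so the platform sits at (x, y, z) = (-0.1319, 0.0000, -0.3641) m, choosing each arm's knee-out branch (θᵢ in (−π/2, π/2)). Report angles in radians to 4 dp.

θ₁ = 1.1347, θ₂ = 0.3495, θ₃ = 0.3495

arm 1 (φ=0.0°): x'=-0.1319, y'=0.0000
  A cos θ + B sin θ = C:  0.1919·cos θ + -0.3641·sin θ = -0.2490
  θ1 = atan2(B,A) + arccos(C/0.4116) = 1.1347
arm 2 (φ=120.0°): x'=0.0659, y'=0.1142
  A cos θ + B sin θ = C:  -0.0059·cos θ + -0.3641·sin θ = -0.1303
  √(A²+B²)=0.3641;  θ2 = -1.5871+1.9366 ≈ 0.3495
arm 3 (φ=240.0°): x'=0.0660, y'=-0.1142
  e−x'=-0.0060;  (l²−L²−(e−x')²−y'²−z²)/2L = -0.1303
  γ=atan2(-0.3641,-0.0060)=-1.5871;  ψ=arccos(-0.3577)=1.9366;  θ3=γ+ψ≈0.3495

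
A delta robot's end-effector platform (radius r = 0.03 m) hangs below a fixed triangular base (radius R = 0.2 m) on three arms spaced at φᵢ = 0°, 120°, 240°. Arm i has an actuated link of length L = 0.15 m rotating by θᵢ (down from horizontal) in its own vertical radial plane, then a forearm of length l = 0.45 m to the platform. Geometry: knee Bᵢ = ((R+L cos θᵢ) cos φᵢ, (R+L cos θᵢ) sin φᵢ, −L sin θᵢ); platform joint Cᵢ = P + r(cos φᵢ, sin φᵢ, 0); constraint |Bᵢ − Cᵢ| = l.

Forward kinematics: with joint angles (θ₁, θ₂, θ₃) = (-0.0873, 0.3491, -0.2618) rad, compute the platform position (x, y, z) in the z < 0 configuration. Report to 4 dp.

centre 1 = (0.3194·cos0.0°, 0.3194·sin0.0°, 0.0131) = (0.3194, 0.0000, 0.0131)
arm 2 at φ=120.0°: (R−r)+L cos θ2 = 0.3110;  centre 2 = (-0.1555, 0.2693, -0.0513)
arm 3 at φ=240.0°: (R−r)+L cos θ3 = 0.3149;  centre 3 = (-0.1574, -0.2727, 0.0388)
eliminate P² terms by subtracting sphere 1 from 2 and 3
linear system: -0.9498x+0.5386y = -0.0029−-0.1288z; -0.9537x+-0.5454y = -0.0015−0.0515z
Cramer: x(z) = 0.0023-0.0412z;  y(z) = -0.0012+0.1664z
quadratic in z: (1.0294)z²+(-0.0004)z+(-0.1018)=0, √Δ=0.6474 → z ∈ {-0.3142, 0.3146}; z = -0.3142 (taking z<0)
x = 0.0153, y = -0.0535

(0.0153, -0.0535, -0.3142)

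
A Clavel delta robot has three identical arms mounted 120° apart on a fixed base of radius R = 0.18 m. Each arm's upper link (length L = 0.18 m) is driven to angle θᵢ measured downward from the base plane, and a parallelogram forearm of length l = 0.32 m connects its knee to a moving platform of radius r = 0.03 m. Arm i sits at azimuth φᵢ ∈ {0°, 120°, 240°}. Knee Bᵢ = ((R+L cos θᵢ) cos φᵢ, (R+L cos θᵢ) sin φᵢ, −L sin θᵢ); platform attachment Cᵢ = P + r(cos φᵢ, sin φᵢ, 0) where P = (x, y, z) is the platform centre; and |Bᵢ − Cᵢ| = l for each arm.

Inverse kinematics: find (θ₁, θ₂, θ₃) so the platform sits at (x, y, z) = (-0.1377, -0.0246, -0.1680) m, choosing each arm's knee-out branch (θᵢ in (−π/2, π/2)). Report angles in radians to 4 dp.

φ1=0.0° → target in arm frame (-0.1377, -0.0246)
  e−x'=0.2877;  (l²−L²−(e−x')²−y'²−z²)/2L = -0.1156
  √(A²+B²)=0.3332;  θ1 = -0.5285+1.9250 ≈ 1.3965
φ2=120.0° → target in arm frame (0.0475, 0.1316)
  A cos θ + B sin θ = C:  0.1025·cos θ + -0.1680·sin θ = 0.0388
  γ=atan2(-0.1680,0.1025)=-1.0232;  ψ=arccos(0.1973)=1.3722;  θ2=γ+ψ≈0.3491
rotate P by −φ3: (0.0902, -0.1070, -0.1680)
  e−x'=0.0598;  (l²−L²−(e−x')²−y'²−z²)/2L = 0.0743
  γ=atan2(-0.1680,0.0598)=-1.2286;  ψ=arccos(0.4167)=1.1409;  θ3=γ+ψ≈-0.0876

θ₁ = 1.3965, θ₂ = 0.3491, θ₃ = -0.0876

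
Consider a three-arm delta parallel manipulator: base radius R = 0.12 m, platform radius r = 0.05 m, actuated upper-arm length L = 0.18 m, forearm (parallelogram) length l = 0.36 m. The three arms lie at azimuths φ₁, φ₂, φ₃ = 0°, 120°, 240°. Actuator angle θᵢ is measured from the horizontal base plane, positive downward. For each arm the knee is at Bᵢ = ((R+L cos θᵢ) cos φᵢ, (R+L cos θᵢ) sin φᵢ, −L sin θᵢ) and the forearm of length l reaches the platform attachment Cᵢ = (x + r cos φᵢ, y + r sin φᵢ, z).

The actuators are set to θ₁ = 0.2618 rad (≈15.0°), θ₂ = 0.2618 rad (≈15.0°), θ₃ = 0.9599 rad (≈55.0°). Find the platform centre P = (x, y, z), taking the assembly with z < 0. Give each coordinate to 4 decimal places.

(0.0661, 0.1145, -0.3379)

arm 1 at φ=0.0°: ρ1 = 0.2439;  centre 1 = (0.2439, 0.0000, -0.0466)
centre 2 = (0.2439·cos120.0°, 0.2439·sin120.0°, -0.0466) = (-0.1219, 0.2112, -0.0466)
φ3=240.0°: virtual centre (-0.0866, -0.1500, -0.1474), radius l
|centre ₂|²−|centre ₁|² = 0.0000;  |centre ₃|²−|centre ₁|² = -0.0099
[-0.7316 0.4224 0.0000]·P = 0.0000;  [-0.6610 -0.3001 -0.2017]·P = -0.0099
Cramer: x(z) = 0.0084-0.1708z;  y(z) = 0.0145-0.2959z
quadratic in z: (1.1167)z²+(0.1651)z+(-0.0718)=0, √Δ=0.5897 → z ∈ {-0.3379, 0.1901}; z = -0.3379 (taking z<0)
x = 0.0661, y = 0.1145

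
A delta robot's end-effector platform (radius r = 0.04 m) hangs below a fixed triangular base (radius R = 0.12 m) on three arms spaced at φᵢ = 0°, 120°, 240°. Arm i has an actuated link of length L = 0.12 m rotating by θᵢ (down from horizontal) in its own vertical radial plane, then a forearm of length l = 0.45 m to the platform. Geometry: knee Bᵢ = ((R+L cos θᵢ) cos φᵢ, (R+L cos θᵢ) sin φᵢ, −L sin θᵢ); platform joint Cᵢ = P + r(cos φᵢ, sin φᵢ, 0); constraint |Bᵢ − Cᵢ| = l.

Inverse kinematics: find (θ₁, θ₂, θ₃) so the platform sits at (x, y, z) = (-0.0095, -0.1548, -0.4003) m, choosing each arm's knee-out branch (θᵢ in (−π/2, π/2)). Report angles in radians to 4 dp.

arm 1 (φ=0.0°): x'=-0.0095, y'=-0.1548
  e−x'=0.0895;  (l²−L²−(e−x')²−y'²−z²)/2L = -0.0171
  θ1 = atan2(B,A) + arccos(C/0.4102) = 0.2618
arm 2 (φ=120.0°): x'=-0.1293, y'=0.0856
  A cos θ + B sin θ = C:  0.2093·cos θ + -0.4003·sin θ = -0.0970
  γ=atan2(-0.4003,0.2093)=-1.0890;  ψ=arccos(-0.2148)=1.7872;  θ2=γ+ψ≈0.6982
φ3=240.0° → target in arm frame (0.1388, 0.0692)
  A=-0.0588, B=-0.4003, C=(l²−L²−A²−y'²−z²)/(2L)=0.0817
  √(A²+B²)=0.4046;  θ3 = -1.7167+1.3674 ≈ -0.3493

θ₁ = 0.2618, θ₂ = 0.6982, θ₃ = -0.3493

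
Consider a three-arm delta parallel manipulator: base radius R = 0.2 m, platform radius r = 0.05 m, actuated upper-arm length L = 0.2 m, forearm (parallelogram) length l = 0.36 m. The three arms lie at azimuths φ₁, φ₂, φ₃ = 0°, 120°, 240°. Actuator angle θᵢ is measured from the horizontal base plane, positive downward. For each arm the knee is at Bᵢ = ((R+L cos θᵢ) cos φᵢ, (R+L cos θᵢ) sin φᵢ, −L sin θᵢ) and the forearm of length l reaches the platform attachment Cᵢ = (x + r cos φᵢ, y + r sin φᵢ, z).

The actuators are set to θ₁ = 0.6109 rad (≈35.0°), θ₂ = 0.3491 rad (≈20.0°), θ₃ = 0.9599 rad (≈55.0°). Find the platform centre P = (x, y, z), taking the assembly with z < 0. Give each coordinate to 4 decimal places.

(0.0101, 0.0752, -0.2927)

φ1=0.0°: virtual centre (0.3138, 0.0000, -0.1147), radius l
φ2=120.0°: virtual centre (-0.1690, 0.2927, -0.0684), radius l
centre 3 = (0.2647·cos240.0°, 0.2647·sin240.0°, -0.1638) = (-0.1324, -0.2293, -0.1638)
|centre ₂|²−|centre ₁|² = 0.0072;  |centre ₃|²−|centre ₁|² = -0.0147
[-0.9656 0.5853 0.0926]·P = 0.0072;  [-0.8924 -0.4585 -0.0982]·P = -0.0147
Cramer: x(z) = 0.0055-0.0156z;  y(z) = 0.0214-0.1839z
sphere 1 gives Az²+Bz+C=0 with A=1.0341, B=0.2312, C=-0.0209;  B²−4AC=0.1399;  roots -0.2927, 0.0691;  negative root z = -0.2927
x = 0.0101, y = 0.0752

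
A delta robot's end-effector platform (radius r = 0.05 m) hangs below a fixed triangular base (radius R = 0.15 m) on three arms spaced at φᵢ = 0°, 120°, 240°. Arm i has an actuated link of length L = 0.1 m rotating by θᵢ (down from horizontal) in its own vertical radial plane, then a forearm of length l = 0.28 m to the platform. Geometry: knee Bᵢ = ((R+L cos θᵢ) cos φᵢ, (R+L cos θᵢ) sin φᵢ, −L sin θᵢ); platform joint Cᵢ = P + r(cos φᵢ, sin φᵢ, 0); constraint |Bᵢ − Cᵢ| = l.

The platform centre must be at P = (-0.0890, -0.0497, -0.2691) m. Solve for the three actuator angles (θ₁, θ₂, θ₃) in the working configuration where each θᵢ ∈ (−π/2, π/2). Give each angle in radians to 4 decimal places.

θ₁ = 1.3091, θ₂ = 0.7853, θ₃ = 0.1746

arm 1 (φ=0.0°): x'=-0.0890, y'=-0.0497
  A cos θ + B sin θ = C:  0.1890·cos θ + -0.2691·sin θ = -0.2110
  θ1 = atan2(B,A) + arccos(C/0.3288) = 1.3091
arm 2 (φ=120.0°): x'=0.0015, y'=0.1019
  A cos θ + B sin θ = C:  0.0985·cos θ + -0.2691·sin θ = -0.1206
  γ=atan2(-0.2691,0.0985)=-1.2198;  ψ=arccos(-0.4207)=2.0050;  θ2=γ+ψ≈0.7853
φ3=240.0° → target in arm frame (0.0875, -0.0522)
  A=0.0125, B=-0.2691, C=(l²−L²−A²−y'²−z²)/(2L)=-0.0345
  θ3 = atan2(B,A) + arccos(C/0.2694) = 0.1746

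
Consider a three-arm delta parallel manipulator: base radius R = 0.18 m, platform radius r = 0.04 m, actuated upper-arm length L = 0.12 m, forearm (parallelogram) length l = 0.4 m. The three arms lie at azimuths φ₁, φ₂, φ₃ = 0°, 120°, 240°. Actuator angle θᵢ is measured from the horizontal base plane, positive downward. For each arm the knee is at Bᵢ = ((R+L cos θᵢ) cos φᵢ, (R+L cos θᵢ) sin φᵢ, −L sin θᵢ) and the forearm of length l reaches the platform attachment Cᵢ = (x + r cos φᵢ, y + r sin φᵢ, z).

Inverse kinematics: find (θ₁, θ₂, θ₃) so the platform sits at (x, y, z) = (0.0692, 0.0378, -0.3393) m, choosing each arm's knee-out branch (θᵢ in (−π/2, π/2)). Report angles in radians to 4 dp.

θ₁ = -0.0874, θ₂ = 0.3491, θ₃ = 0.6978

rotate P by −φ1: (0.0692, 0.0378, -0.3393)
  A=0.0708, B=-0.3393, C=(l²−L²−A²−y'²−z²)/(2L)=0.1001
  γ=atan2(-0.3393,0.0708)=-1.3651;  ψ=arccos(0.2889)=1.2777;  θ1=γ+ψ≈-0.0874
arm 2 (φ=120.0°): x'=-0.0019, y'=-0.0788
  A=0.1419, B=-0.3393, C=(l²−L²−A²−y'²−z²)/(2L)=0.0172
  √(A²+B²)=0.3678;  θ2 = -1.1748+1.5239 ≈ 0.3491
rotate P by −φ3: (-0.0673, 0.0410, -0.3393)
  A cos θ + B sin θ = C:  0.2073·cos θ + -0.3393·sin θ = -0.0591
  θ3 = atan2(B,A) + arccos(C/0.3976) = 0.6978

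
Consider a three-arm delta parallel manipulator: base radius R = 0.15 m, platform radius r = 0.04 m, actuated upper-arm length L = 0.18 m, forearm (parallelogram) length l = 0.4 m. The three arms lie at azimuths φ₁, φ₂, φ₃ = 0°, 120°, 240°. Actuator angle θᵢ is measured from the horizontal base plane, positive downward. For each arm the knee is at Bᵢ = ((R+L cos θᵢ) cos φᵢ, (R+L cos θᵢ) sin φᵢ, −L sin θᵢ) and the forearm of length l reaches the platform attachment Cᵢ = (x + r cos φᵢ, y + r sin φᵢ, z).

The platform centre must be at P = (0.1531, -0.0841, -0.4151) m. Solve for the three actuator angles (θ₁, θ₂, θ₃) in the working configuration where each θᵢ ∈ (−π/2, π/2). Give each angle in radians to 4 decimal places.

θ₁ = 0.2616, θ₂ = 1.3091, θ₃ = 0.8725

arm 1 (φ=0.0°): x'=0.1531, y'=-0.0841
  A cos θ + B sin θ = C:  -0.0431·cos θ + -0.4151·sin θ = -0.1490
  θ1 = atan2(B,A) + arccos(C/0.4173) = 0.2616
φ2=120.0° → target in arm frame (-0.1494, -0.0905)
  A cos θ + B sin θ = C:  0.2594·cos θ + -0.4151·sin θ = -0.3338
  γ=atan2(-0.4151,0.2594)=-1.0123;  ψ=arccos(-0.6820)=2.3214;  θ2=γ+ψ≈1.3091
arm 3 (φ=240.0°): x'=-0.0037, y'=0.1746
  A=0.1137, B=-0.4151, C=(l²−L²−A²−y'²−z²)/(2L)=-0.2448
  γ=atan2(-0.4151,0.1137)=-1.3034;  ψ=arccos(-0.5688)=2.1759;  θ3=γ+ψ≈0.8725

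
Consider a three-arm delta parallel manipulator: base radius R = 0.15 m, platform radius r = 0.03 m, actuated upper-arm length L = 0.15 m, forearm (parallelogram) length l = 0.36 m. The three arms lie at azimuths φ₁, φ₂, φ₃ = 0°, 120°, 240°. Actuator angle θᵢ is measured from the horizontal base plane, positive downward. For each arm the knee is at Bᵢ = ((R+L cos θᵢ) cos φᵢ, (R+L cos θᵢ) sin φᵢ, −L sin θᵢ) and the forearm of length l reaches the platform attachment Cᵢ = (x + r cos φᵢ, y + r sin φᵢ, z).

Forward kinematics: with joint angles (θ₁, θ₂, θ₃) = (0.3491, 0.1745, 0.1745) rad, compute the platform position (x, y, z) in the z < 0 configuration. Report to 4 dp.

(-0.0198, 0.0000, -0.2767)

arm 1 at φ=0.0°: e+L cos θ1 = 0.2610;  O1 = (0.2610, 0.0000, -0.0513)
O2 = (0.2677·cos120.0°, 0.2677·sin120.0°, -0.0260) = (-0.1339, 0.2319, -0.0260)
φ3=240.0°: virtual centre (-0.1339, -0.2319, -0.0260), radius l
subtract pairs → two planes through P
[-0.7896 0.4637 0.0505]·P = 0.0016;  [-0.7896 -0.4637 0.0505]·P = 0.0016
det = 0.7323;  x = -0.0021+0.0640z,  y = 0.0000+0.0000z
quadratic in z: (1.0041)z²+(0.0690)z+(-0.0578)=0, √Δ=0.4867 → z ∈ {-0.2767, 0.2080}; z = -0.2767 (taking z<0)
x = -0.0198, y = 0.0000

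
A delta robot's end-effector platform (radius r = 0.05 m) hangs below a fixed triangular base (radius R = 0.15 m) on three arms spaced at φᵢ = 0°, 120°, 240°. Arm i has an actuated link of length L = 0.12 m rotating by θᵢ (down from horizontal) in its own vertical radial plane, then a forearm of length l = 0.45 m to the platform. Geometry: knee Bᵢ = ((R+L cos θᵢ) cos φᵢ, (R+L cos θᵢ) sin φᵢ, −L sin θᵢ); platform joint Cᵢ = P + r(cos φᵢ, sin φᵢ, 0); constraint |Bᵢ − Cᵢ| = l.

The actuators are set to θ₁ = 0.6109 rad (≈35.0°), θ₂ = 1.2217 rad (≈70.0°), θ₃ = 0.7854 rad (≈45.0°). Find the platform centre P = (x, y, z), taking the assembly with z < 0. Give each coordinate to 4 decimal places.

φ1=0.0°: virtual centre (0.1983, 0.0000, -0.0688), radius l
φ2=120.0°: virtual centre (-0.0705, 0.1221, -0.1128), radius l
φ3=240.0°: virtual centre (-0.0924, -0.1601, -0.0849), radius l
subtract pairs → two planes through P
[-0.5376 0.2443 -0.0879]·P = -0.0114;  [-0.5814 -0.3202 -0.0320]·P = -0.0027
det = 0.3142;  x = 0.0138+-0.1144z,  y = -0.0166+0.1078z
into |P−centre ₁|² = l²: 1.0247z² + 0.1763z + -0.1634 = 0;  Δ = 0.7010;  z = -0.4946 or 0.3225 → z<0 root = -0.4946
x = 0.0704, y = -0.0699

(0.0704, -0.0699, -0.4946)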